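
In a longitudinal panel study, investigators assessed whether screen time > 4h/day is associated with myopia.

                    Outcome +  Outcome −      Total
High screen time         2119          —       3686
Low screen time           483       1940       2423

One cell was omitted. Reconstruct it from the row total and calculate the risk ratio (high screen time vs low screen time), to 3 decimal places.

2.884

The missing cell is in the exposed row: 3686 − 2119 = 1567.
So a = 2119, b = 1567, c = 483, d = 1940.
RR = [a/(a+b)] / [c/(c+d)] = (2119/3686) / (483/2423) = 0.57488/0.19934 = 2.88391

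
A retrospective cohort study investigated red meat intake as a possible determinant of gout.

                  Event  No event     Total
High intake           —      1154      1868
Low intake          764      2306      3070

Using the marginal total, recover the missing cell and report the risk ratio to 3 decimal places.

The missing cell is in the exposed row: 1868 − 1154 = 714.
So a = 714, b = 1154, c = 764, d = 2306.
RR = [a/(a+b)] / [c/(c+d)] = (714/1868) / (764/3070) = 0.38223/0.24886 = 1.53591

1.536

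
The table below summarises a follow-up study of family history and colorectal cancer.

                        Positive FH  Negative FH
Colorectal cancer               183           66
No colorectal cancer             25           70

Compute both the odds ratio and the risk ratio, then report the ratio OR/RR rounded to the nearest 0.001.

4.282

Reading the table with exposure as columns: a = 183 (Positive FH, case), b = 25 (Positive FH, non-case), c = 66 (Negative FH, case), d = 70.
OR = (183·70)/(25·66) = 12810/1650 = 7.76364
Risk in exposed = 183/208 = 0.87981; risk in unexposed = 66/136 = 0.48529; RR = 1.81294
OR/RR = 7.76364 / 1.81294 = 4.28235
The outcome is not rare, so the OR lies further from 1 than the RR.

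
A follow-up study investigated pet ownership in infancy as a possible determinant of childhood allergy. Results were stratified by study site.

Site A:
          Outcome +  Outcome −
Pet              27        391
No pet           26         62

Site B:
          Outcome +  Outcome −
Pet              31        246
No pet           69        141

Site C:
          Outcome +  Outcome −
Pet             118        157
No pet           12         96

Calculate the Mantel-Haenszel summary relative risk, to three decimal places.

0.740

RR_MH = Σ(aᵢ·n₀ᵢ/nᵢ) / Σ(cᵢ·n₁ᵢ/nᵢ), with n₁ᵢ = aᵢ+bᵢ (exposed), n₀ᵢ = cᵢ+dᵢ (unexposed), nᵢ = n₁ᵢ+n₀ᵢ.
Stratum 1 (Site A): n₁ = 418, n₀ = 88, n = 506; a·n₀/n = 27·88/506 = 4.6957; c·n₁/n = 26·418/506 = 21.4783
Stratum 2 (Site B): n₁ = 277, n₀ = 210, n = 487; a·n₀/n = 31·210/487 = 13.3676; c·n₁/n = 69·277/487 = 39.2464
Stratum 3 (Site C): n₁ = 275, n₀ = 108, n = 383; a·n₀/n = 118·108/383 = 33.2742; c·n₁/n = 12·275/383 = 8.6162
RR_MH = (4.6957 + 13.3676 + 33.2742) / (21.4783 + 39.2464 + 8.6162) = 51.3374 / 69.3409 = 0.74036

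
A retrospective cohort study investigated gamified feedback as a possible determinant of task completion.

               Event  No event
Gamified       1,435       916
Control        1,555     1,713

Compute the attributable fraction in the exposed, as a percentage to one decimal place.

22.0

Cells: a = 1435, b = 916, c = 1555, d = 1713.
Risk in exposed = 1435/2351 = 0.61038; risk in unexposed = 1555/3268 = 0.47583.
RR = 0.61038/0.47583 = 1.28278
AR% = (RR − 1)/RR × 100 = (1.28278 − 1)/1.28278 × 100 = 22.0441%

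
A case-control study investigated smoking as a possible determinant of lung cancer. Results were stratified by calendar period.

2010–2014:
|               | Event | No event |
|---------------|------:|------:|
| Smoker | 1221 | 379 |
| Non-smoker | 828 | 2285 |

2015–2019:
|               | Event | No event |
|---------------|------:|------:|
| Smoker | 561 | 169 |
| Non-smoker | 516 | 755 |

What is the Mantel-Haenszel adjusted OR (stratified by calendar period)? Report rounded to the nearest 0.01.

7.29

OR_MH = Σ(aᵢdᵢ/nᵢ) / Σ(bᵢcᵢ/nᵢ), where nᵢ is the stratum total.
Stratum 1 (2010–2014): n = 4713; a·d/n = 1221·2285/4713 = 591.9764; b·c/n = 379·828/4713 = 66.5843
Stratum 2 (2015–2019): n = 2001; a·d/n = 561·755/2001 = 211.6717; b·c/n = 169·516/2001 = 43.5802
OR_MH = (591.9764 + 211.6717) / (66.5843 + 43.5802) = 803.6481 / 110.1646 = 7.29498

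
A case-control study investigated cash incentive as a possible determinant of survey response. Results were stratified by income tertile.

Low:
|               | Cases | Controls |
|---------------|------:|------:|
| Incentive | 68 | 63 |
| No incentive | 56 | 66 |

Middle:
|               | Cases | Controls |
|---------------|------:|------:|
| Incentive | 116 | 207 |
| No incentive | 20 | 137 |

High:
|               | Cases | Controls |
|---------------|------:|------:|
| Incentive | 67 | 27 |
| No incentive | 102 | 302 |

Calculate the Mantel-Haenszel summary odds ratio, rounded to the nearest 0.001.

3.255

OR_MH = Σ(aᵢdᵢ/nᵢ) / Σ(bᵢcᵢ/nᵢ), where nᵢ is the stratum total.
Stratum 1 (Low): n = 253; a·d/n = 68·66/253 = 17.7391; b·c/n = 63·56/253 = 13.9447
Stratum 2 (Middle): n = 480; a·d/n = 116·137/480 = 33.1083; b·c/n = 207·20/480 = 8.6250
Stratum 3 (High): n = 498; a·d/n = 67·302/498 = 40.6305; b·c/n = 27·102/498 = 5.5301
OR_MH = (17.7391 + 33.1083 + 40.6305) / (13.9447 + 8.6250 + 5.5301) = 91.4780 / 28.0998 = 3.25547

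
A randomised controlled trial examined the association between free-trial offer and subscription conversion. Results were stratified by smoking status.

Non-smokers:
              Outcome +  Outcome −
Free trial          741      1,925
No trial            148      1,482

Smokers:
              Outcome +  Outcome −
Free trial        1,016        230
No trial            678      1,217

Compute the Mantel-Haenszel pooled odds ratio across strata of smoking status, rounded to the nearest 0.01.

OR_MH = Σ(aᵢdᵢ/nᵢ) / Σ(bᵢcᵢ/nᵢ), where nᵢ is the stratum total.
Stratum 1 (Non-smokers): n = 4296; a·d/n = 741·1482/4296 = 255.6243; b·c/n = 1925·148/4296 = 66.3175
Stratum 2 (Smokers): n = 3141; a·d/n = 1016·1217/3141 = 393.6555; b·c/n = 230·678/3141 = 49.6466
OR_MH = (255.6243 + 393.6555) / (66.3175 + 49.6466) = 649.2798 / 115.9641 = 5.59897

5.60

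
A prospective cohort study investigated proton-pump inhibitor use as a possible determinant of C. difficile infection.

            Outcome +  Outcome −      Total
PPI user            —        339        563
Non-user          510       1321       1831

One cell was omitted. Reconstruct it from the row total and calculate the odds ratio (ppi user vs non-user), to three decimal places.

The missing cell is in the exposed row: 563 − 339 = 224.
So a = 224, b = 339, c = 510, d = 1321.
OR = (a·d)/(b·c) = (224 × 1321) / (339 × 510) = 295904 / 172890 = 1.71152

1.712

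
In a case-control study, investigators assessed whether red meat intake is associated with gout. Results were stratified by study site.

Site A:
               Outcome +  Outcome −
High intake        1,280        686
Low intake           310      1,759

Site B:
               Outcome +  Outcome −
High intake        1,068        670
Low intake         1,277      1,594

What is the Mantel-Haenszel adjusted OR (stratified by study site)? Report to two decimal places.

3.89

OR_MH = Σ(aᵢdᵢ/nᵢ) / Σ(bᵢcᵢ/nᵢ), where nᵢ is the stratum total.
Stratum 1 (Site A): n = 4035; a·d/n = 1280·1759/4035 = 557.9975; b·c/n = 686·310/4035 = 52.7038
Stratum 2 (Site B): n = 4609; a·d/n = 1068·1594/4609 = 369.3626; b·c/n = 670·1277/4609 = 185.6346
OR_MH = (557.9975 + 369.3626) / (52.7038 + 185.6346) = 927.3601 / 238.3385 = 3.89094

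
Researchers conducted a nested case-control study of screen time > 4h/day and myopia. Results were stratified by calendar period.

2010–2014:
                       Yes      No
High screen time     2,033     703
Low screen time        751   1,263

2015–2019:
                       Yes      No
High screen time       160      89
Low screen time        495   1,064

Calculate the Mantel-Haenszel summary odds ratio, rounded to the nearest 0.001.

4.684

OR_MH = Σ(aᵢdᵢ/nᵢ) / Σ(bᵢcᵢ/nᵢ), where nᵢ is the stratum total.
Stratum 1 (2010–2014): n = 4750; a·d/n = 2033·1263/4750 = 540.5640; b·c/n = 703·751/4750 = 111.1480
Stratum 2 (2015–2019): n = 1808; a·d/n = 160·1064/1808 = 94.1593; b·c/n = 89·495/1808 = 24.3667
OR_MH = (540.5640 + 94.1593) / (111.1480 + 24.3667) = 634.7233 / 135.5147 = 4.68380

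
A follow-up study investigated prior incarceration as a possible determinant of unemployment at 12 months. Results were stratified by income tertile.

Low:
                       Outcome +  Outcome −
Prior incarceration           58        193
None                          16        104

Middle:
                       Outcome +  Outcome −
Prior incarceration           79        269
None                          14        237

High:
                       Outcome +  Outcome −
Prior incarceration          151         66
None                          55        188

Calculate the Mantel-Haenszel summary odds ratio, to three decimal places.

4.854

OR_MH = Σ(aᵢdᵢ/nᵢ) / Σ(bᵢcᵢ/nᵢ), where nᵢ is the stratum total.
Stratum 1 (Low): n = 371; a·d/n = 58·104/371 = 16.2588; b·c/n = 193·16/371 = 8.3235
Stratum 2 (Middle): n = 599; a·d/n = 79·237/599 = 31.2571; b·c/n = 269·14/599 = 6.2871
Stratum 3 (High): n = 460; a·d/n = 151·188/460 = 61.7130; b·c/n = 66·55/460 = 7.8913
OR_MH = (16.2588 + 31.2571 + 61.7130) / (8.3235 + 6.2871 + 7.8913) = 109.2289 / 22.5019 = 4.85421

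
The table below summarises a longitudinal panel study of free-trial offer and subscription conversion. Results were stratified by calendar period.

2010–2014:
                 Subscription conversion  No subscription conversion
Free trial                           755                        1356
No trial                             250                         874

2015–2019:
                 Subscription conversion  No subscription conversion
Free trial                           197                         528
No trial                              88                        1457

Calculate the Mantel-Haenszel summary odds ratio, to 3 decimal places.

2.638

OR_MH = Σ(aᵢdᵢ/nᵢ) / Σ(bᵢcᵢ/nᵢ), where nᵢ is the stratum total.
Stratum 1 (2010–2014): n = 3235; a·d/n = 755·874/3235 = 203.9784; b·c/n = 1356·250/3235 = 104.7913
Stratum 2 (2015–2019): n = 2270; a·d/n = 197·1457/2270 = 126.4445; b·c/n = 528·88/2270 = 20.4687
OR_MH = (203.9784 + 126.4445) / (104.7913 + 20.4687) = 330.4229 / 125.2601 = 2.63789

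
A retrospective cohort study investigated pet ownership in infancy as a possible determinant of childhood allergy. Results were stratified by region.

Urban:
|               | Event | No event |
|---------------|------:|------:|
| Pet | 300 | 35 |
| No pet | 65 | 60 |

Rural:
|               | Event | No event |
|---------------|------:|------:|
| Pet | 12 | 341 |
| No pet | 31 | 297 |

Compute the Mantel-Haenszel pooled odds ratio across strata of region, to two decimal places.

2.17

OR_MH = Σ(aᵢdᵢ/nᵢ) / Σ(bᵢcᵢ/nᵢ), where nᵢ is the stratum total.
Stratum 1 (Urban): n = 460; a·d/n = 300·60/460 = 39.1304; b·c/n = 35·65/460 = 4.9457
Stratum 2 (Rural): n = 681; a·d/n = 12·297/681 = 5.2335; b·c/n = 341·31/681 = 15.5228
OR_MH = (39.1304 + 5.2335) / (4.9457 + 15.5228) = 44.3639 / 20.4684 = 2.16743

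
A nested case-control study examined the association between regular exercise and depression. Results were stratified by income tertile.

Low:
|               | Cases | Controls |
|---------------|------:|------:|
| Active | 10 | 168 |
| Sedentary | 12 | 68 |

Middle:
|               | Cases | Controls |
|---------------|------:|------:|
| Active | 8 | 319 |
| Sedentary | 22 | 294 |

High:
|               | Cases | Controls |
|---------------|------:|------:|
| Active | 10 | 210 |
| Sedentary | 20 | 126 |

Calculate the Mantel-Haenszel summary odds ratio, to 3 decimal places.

OR_MH = Σ(aᵢdᵢ/nᵢ) / Σ(bᵢcᵢ/nᵢ), where nᵢ is the stratum total.
Stratum 1 (Low): n = 258; a·d/n = 10·68/258 = 2.6357; b·c/n = 168·12/258 = 7.8140
Stratum 2 (Middle): n = 643; a·d/n = 8·294/643 = 3.6579; b·c/n = 319·22/643 = 10.9145
Stratum 3 (High): n = 366; a·d/n = 10·126/366 = 3.4426; b·c/n = 210·20/366 = 11.4754
OR_MH = (2.6357 + 3.6579 + 3.4426) / (7.8140 + 10.9145 + 11.4754) = 9.7361 / 30.2038 = 0.32235

0.322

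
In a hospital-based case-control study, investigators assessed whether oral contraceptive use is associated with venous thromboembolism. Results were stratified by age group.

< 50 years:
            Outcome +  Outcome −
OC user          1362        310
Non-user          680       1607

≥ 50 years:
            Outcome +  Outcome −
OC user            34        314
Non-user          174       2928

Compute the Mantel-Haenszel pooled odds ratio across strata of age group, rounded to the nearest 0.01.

OR_MH = Σ(aᵢdᵢ/nᵢ) / Σ(bᵢcᵢ/nᵢ), where nᵢ is the stratum total.
Stratum 1 (< 50 years): n = 3959; a·d/n = 1362·1607/3959 = 552.8502; b·c/n = 310·680/3959 = 53.2458
Stratum 2 (≥ 50 years): n = 3450; a·d/n = 34·2928/3450 = 28.8557; b·c/n = 314·174/3450 = 15.8365
OR_MH = (552.8502 + 28.8557) / (53.2458 + 15.8365) = 581.7059 / 69.0823 = 8.42048

8.42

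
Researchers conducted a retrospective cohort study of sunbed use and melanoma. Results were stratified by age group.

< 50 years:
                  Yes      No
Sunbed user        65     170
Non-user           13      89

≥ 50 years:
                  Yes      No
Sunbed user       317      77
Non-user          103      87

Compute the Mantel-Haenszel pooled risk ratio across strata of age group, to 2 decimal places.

1.56

RR_MH = Σ(aᵢ·n₀ᵢ/nᵢ) / Σ(cᵢ·n₁ᵢ/nᵢ), with n₁ᵢ = aᵢ+bᵢ (exposed), n₀ᵢ = cᵢ+dᵢ (unexposed), nᵢ = n₁ᵢ+n₀ᵢ.
Stratum 1 (< 50 years): n₁ = 235, n₀ = 102, n = 337; a·n₀/n = 65·102/337 = 19.6736; c·n₁/n = 13·235/337 = 9.0653
Stratum 2 (≥ 50 years): n₁ = 394, n₀ = 190, n = 584; a·n₀/n = 317·190/584 = 103.1336; c·n₁/n = 103·394/584 = 69.4897
RR_MH = (19.6736 + 103.1336) / (9.0653 + 69.4897) = 122.8072 / 78.5550 = 1.56333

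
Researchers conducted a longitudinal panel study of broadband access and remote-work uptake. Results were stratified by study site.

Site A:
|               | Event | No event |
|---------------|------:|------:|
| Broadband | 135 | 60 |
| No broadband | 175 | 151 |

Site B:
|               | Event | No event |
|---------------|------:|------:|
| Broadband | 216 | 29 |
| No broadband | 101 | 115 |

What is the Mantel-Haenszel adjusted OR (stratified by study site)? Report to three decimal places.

3.509

OR_MH = Σ(aᵢdᵢ/nᵢ) / Σ(bᵢcᵢ/nᵢ), where nᵢ is the stratum total.
Stratum 1 (Site A): n = 521; a·d/n = 135·151/521 = 39.1267; b·c/n = 60·175/521 = 20.1536
Stratum 2 (Site B): n = 461; a·d/n = 216·115/461 = 53.8829; b·c/n = 29·101/461 = 6.3536
OR_MH = (39.1267 + 53.8829) / (20.1536 + 6.3536) = 93.0095 / 26.5071 = 3.50885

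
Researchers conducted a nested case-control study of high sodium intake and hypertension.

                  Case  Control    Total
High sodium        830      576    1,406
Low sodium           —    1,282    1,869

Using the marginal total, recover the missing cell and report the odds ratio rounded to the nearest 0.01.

The missing cell is in the unexposed row: 1869 − 1282 = 587.
So a = 830, b = 576, c = 587, d = 1282.
OR = (a·d)/(b·c) = (830 × 1282) / (576 × 587) = 1064060 / 338112 = 3.14706

3.15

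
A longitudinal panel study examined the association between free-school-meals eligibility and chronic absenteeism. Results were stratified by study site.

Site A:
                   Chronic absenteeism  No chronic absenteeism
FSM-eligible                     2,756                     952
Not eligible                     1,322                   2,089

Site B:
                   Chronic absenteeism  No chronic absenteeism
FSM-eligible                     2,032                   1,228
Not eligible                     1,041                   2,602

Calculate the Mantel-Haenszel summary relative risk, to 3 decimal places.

2.028

RR_MH = Σ(aᵢ·n₀ᵢ/nᵢ) / Σ(cᵢ·n₁ᵢ/nᵢ), with n₁ᵢ = aᵢ+bᵢ (exposed), n₀ᵢ = cᵢ+dᵢ (unexposed), nᵢ = n₁ᵢ+n₀ᵢ.
Stratum 1 (Site A): n₁ = 3708, n₀ = 3411, n = 7119; a·n₀/n = 2756·3411/7119 = 1320.5107; c·n₁/n = 1322·3708/7119 = 688.5765
Stratum 2 (Site B): n₁ = 3260, n₀ = 3643, n = 6903; a·n₀/n = 2032·3643/6903 = 1072.3709; c·n₁/n = 1041·3260/6903 = 491.6210
RR_MH = (1320.5107 + 1072.3709) / (688.5765 + 491.6210) = 2392.8816 / 1180.1975 = 2.02753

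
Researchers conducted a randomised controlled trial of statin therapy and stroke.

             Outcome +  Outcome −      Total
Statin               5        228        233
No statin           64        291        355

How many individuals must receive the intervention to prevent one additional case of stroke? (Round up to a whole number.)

Risk in treated group = 5/233 = 0.02146; risk in control = 64/355 = 0.18028.
Absolute risk reduction = 0.18028 − 0.02146 = 0.15882
NNT = 1 / ARR = 1 / 0.15882 = 6.296 → round up → 7

7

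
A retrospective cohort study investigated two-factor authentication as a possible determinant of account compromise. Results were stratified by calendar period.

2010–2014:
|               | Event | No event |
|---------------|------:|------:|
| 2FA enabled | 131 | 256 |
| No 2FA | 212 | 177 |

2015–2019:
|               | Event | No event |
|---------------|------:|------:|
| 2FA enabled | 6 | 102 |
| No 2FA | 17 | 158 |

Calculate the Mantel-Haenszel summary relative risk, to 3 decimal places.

0.618

RR_MH = Σ(aᵢ·n₀ᵢ/nᵢ) / Σ(cᵢ·n₁ᵢ/nᵢ), with n₁ᵢ = aᵢ+bᵢ (exposed), n₀ᵢ = cᵢ+dᵢ (unexposed), nᵢ = n₁ᵢ+n₀ᵢ.
Stratum 1 (2010–2014): n₁ = 387, n₀ = 389, n = 776; a·n₀/n = 131·389/776 = 65.6688; c·n₁/n = 212·387/776 = 105.7268
Stratum 2 (2015–2019): n₁ = 108, n₀ = 175, n = 283; a·n₀/n = 6·175/283 = 3.7102; c·n₁/n = 17·108/283 = 6.4876
RR_MH = (65.6688 + 3.7102) / (105.7268 + 6.4876) = 69.3791 / 112.2144 = 0.61827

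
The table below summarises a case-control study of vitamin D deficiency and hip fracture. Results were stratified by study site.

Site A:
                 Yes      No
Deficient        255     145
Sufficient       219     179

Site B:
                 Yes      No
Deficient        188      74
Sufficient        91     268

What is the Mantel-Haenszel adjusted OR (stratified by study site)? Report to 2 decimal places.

2.73

OR_MH = Σ(aᵢdᵢ/nᵢ) / Σ(bᵢcᵢ/nᵢ), where nᵢ is the stratum total.
Stratum 1 (Site A): n = 798; a·d/n = 255·179/798 = 57.1992; b·c/n = 145·219/798 = 39.7932
Stratum 2 (Site B): n = 621; a·d/n = 188·268/621 = 81.1337; b·c/n = 74·91/621 = 10.8438
OR_MH = (57.1992 + 81.1337) / (39.7932 + 10.8438) = 138.3329 / 50.6370 = 2.73185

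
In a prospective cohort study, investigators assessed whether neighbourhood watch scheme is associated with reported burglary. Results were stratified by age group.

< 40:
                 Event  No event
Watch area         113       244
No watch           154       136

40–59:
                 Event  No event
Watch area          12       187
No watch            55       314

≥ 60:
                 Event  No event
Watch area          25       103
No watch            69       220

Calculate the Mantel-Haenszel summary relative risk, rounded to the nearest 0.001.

RR_MH = Σ(aᵢ·n₀ᵢ/nᵢ) / Σ(cᵢ·n₁ᵢ/nᵢ), with n₁ᵢ = aᵢ+bᵢ (exposed), n₀ᵢ = cᵢ+dᵢ (unexposed), nᵢ = n₁ᵢ+n₀ᵢ.
Stratum 1 (< 40): n₁ = 357, n₀ = 290, n = 647; a·n₀/n = 113·290/647 = 50.6491; c·n₁/n = 154·357/647 = 84.9737
Stratum 2 (40–59): n₁ = 199, n₀ = 369, n = 568; a·n₀/n = 12·369/568 = 7.7958; c·n₁/n = 55·199/568 = 19.2694
Stratum 3 (≥ 60): n₁ = 128, n₀ = 289, n = 417; a·n₀/n = 25·289/417 = 17.3261; c·n₁/n = 69·128/417 = 21.1799
RR_MH = (50.6491 + 7.7958 + 17.3261) / (84.9737 + 19.2694 + 21.1799) = 75.7711 / 125.4229 = 0.60412

0.604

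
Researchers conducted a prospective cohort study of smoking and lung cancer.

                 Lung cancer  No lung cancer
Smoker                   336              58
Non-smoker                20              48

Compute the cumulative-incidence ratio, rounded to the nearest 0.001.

2.899

Cells: a = 336, b = 58, c = 20, d = 48.
Risk in exposed = 336/394 = 0.85279; risk in unexposed = 20/68 = 0.29412.
RR = 0.85279 / 0.29412 = 2.89949
The risk among the exposed is 2.90 times that among the unexposed.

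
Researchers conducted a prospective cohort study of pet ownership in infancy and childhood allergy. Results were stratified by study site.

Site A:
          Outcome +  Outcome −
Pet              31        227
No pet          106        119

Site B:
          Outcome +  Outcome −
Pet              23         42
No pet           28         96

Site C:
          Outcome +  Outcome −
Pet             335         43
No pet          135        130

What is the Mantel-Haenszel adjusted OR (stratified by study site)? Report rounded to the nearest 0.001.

1.338

OR_MH = Σ(aᵢdᵢ/nᵢ) / Σ(bᵢcᵢ/nᵢ), where nᵢ is the stratum total.
Stratum 1 (Site A): n = 483; a·d/n = 31·119/483 = 7.6377; b·c/n = 227·106/483 = 49.8178
Stratum 2 (Site B): n = 189; a·d/n = 23·96/189 = 11.6825; b·c/n = 42·28/189 = 6.2222
Stratum 3 (Site C): n = 643; a·d/n = 335·130/643 = 67.7294; b·c/n = 43·135/643 = 9.0280
OR_MH = (7.6377 + 11.6825 + 67.7294) / (49.8178 + 6.2222 + 9.0280) = 87.0496 / 65.0680 = 1.33782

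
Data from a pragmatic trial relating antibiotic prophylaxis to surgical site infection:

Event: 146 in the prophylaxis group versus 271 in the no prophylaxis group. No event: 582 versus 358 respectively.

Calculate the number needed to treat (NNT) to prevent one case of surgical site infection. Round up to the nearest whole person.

5

Risk in treated group = 146/728 = 0.20055; risk in control = 271/629 = 0.43084.
Absolute risk reduction = 0.43084 − 0.20055 = 0.23029
NNT = 1 / ARR = 1 / 0.23029 = 4.342 → round up → 5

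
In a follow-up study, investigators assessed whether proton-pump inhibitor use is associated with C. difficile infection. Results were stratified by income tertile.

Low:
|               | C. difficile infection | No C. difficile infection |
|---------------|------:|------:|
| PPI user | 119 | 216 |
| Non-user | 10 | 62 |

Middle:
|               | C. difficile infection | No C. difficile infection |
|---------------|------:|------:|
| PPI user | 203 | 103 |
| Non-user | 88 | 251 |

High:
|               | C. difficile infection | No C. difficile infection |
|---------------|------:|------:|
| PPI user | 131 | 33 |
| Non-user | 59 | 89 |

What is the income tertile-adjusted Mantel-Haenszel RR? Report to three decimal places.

2.344

RR_MH = Σ(aᵢ·n₀ᵢ/nᵢ) / Σ(cᵢ·n₁ᵢ/nᵢ), with n₁ᵢ = aᵢ+bᵢ (exposed), n₀ᵢ = cᵢ+dᵢ (unexposed), nᵢ = n₁ᵢ+n₀ᵢ.
Stratum 1 (Low): n₁ = 335, n₀ = 72, n = 407; a·n₀/n = 119·72/407 = 21.0516; c·n₁/n = 10·335/407 = 8.2310
Stratum 2 (Middle): n₁ = 306, n₀ = 339, n = 645; a·n₀/n = 203·339/645 = 106.6930; c·n₁/n = 88·306/645 = 41.7488
Stratum 3 (High): n₁ = 164, n₀ = 148, n = 312; a·n₀/n = 131·148/312 = 62.1410; c·n₁/n = 59·164/312 = 31.0128
RR_MH = (21.0516 + 106.6930 + 62.1410) / (8.2310 + 41.7488 + 31.0128) = 189.8856 / 80.9926 = 2.34448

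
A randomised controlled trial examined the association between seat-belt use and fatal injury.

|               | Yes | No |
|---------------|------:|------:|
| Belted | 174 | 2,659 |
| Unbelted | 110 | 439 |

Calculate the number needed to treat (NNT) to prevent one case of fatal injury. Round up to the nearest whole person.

Risk in treated group = 174/2833 = 0.06142; risk in control = 110/549 = 0.20036.
Absolute risk reduction = 0.20036 − 0.06142 = 0.13895
NNT = 1 / ARR = 1 / 0.13895 = 7.197 → round up → 8

8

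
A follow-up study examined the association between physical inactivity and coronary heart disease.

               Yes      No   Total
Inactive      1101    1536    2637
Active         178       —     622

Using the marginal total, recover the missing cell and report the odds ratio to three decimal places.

1.788

The missing cell is in the unexposed row: 622 − 178 = 444.
So a = 1101, b = 1536, c = 178, d = 444.
OR = (a·d)/(b·c) = (1101 × 444) / (1536 × 178) = 488844 / 273408 = 1.78797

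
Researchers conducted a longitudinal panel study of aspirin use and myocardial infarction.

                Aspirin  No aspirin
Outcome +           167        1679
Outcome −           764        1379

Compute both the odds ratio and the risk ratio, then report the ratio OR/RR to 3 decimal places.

Reading the table with exposure as columns: a = 167 (Aspirin, case), b = 764 (Aspirin, non-case), c = 1679 (No aspirin, case), d = 1379.
OR = (167·1379)/(764·1679) = 230293/1282756 = 0.17953
Risk in exposed = 167/931 = 0.17938; risk in unexposed = 1679/3058 = 0.54905; RR = 0.32670
OR/RR = 0.17953 / 0.32670 = 0.54952
The outcome is not rare, so the OR lies further from 1 than the RR.

0.550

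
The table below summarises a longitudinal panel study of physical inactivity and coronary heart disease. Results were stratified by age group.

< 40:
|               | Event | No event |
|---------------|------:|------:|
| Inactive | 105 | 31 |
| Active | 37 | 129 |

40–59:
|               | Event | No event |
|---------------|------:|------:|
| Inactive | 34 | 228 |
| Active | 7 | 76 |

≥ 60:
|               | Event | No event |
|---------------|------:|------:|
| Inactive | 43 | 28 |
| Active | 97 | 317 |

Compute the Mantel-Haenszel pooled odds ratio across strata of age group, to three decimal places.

5.736

OR_MH = Σ(aᵢdᵢ/nᵢ) / Σ(bᵢcᵢ/nᵢ), where nᵢ is the stratum total.
Stratum 1 (< 40): n = 302; a·d/n = 105·129/302 = 44.8510; b·c/n = 31·37/302 = 3.7980
Stratum 2 (40–59): n = 345; a·d/n = 34·76/345 = 7.4899; b·c/n = 228·7/345 = 4.6261
Stratum 3 (≥ 60): n = 485; a·d/n = 43·317/485 = 28.1052; b·c/n = 28·97/485 = 5.6000
OR_MH = (44.8510 + 7.4899 + 28.1052) / (3.7980 + 4.6261 + 5.6000) = 80.4460 / 14.0241 = 5.73627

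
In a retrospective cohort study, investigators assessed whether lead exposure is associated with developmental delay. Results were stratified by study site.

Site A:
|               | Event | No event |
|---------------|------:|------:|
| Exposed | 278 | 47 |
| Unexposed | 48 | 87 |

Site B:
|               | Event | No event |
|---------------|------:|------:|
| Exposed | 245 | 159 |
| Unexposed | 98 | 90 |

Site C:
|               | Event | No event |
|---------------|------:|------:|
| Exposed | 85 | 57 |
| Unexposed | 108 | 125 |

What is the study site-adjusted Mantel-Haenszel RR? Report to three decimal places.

RR_MH = Σ(aᵢ·n₀ᵢ/nᵢ) / Σ(cᵢ·n₁ᵢ/nᵢ), with n₁ᵢ = aᵢ+bᵢ (exposed), n₀ᵢ = cᵢ+dᵢ (unexposed), nᵢ = n₁ᵢ+n₀ᵢ.
Stratum 1 (Site A): n₁ = 325, n₀ = 135, n = 460; a·n₀/n = 278·135/460 = 81.5870; c·n₁/n = 48·325/460 = 33.9130
Stratum 2 (Site B): n₁ = 404, n₀ = 188, n = 592; a·n₀/n = 245·188/592 = 77.8041; c·n₁/n = 98·404/592 = 66.8784
Stratum 3 (Site C): n₁ = 142, n₀ = 233, n = 375; a·n₀/n = 85·233/375 = 52.8133; c·n₁/n = 108·142/375 = 40.8960
RR_MH = (81.5870 + 77.8041 + 52.8133) / (33.9130 + 66.8784 + 40.8960) = 212.2043 / 141.6874 = 1.49769

1.498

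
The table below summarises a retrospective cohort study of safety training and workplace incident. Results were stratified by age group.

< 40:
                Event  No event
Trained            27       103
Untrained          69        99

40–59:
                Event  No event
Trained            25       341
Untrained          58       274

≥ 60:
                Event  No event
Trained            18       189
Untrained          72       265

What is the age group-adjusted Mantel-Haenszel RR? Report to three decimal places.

RR_MH = Σ(aᵢ·n₀ᵢ/nᵢ) / Σ(cᵢ·n₁ᵢ/nᵢ), with n₁ᵢ = aᵢ+bᵢ (exposed), n₀ᵢ = cᵢ+dᵢ (unexposed), nᵢ = n₁ᵢ+n₀ᵢ.
Stratum 1 (< 40): n₁ = 130, n₀ = 168, n = 298; a·n₀/n = 27·168/298 = 15.2215; c·n₁/n = 69·130/298 = 30.1007
Stratum 2 (40–59): n₁ = 366, n₀ = 332, n = 698; a·n₀/n = 25·332/698 = 11.8911; c·n₁/n = 58·366/698 = 30.4126
Stratum 3 (≥ 60): n₁ = 207, n₀ = 337, n = 544; a·n₀/n = 18·337/544 = 11.1507; c·n₁/n = 72·207/544 = 27.3971
RR_MH = (15.2215 + 11.8911 + 11.1507) / (30.1007 + 30.4126 + 27.3971) = 38.2633 / 87.9103 = 0.43525

0.435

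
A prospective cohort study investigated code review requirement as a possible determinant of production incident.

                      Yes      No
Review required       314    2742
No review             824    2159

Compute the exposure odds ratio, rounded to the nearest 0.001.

Cells: a = 314, b = 2742, c = 824, d = 2159.
OR = (a·d)/(b·c) = (314 × 2159) / (2742 × 824) = 677926 / 2259408 = 0.30005
Exposure is associated with lower odds of production incident (OR = 0.30 < 1).

0.300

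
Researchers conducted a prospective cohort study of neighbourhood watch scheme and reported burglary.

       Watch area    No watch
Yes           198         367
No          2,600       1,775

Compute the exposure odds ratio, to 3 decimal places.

Reading the table with exposure as columns: a = 198 (Watch area, case), b = 2600 (Watch area, non-case), c = 367 (No watch, case), d = 1775.
OR = (a·d)/(b·c) = (198 × 1775) / (2600 × 367) = 351450 / 954200 = 0.36832
Exposure is associated with lower odds of reported burglary (OR = 0.37 < 1).

0.368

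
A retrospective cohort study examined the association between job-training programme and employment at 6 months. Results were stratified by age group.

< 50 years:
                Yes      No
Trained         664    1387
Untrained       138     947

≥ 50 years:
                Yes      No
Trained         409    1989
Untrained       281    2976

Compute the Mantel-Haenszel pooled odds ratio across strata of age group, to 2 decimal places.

2.60

OR_MH = Σ(aᵢdᵢ/nᵢ) / Σ(bᵢcᵢ/nᵢ), where nᵢ is the stratum total.
Stratum 1 (< 50 years): n = 3136; a·d/n = 664·947/3136 = 200.5128; b·c/n = 1387·138/3136 = 61.0351
Stratum 2 (≥ 50 years): n = 5655; a·d/n = 409·2976/5655 = 215.2403; b·c/n = 1989·281/5655 = 98.8345
OR_MH = (200.5128 + 215.2403) / (61.0351 + 98.8345) = 415.7531 / 159.8696 = 2.60058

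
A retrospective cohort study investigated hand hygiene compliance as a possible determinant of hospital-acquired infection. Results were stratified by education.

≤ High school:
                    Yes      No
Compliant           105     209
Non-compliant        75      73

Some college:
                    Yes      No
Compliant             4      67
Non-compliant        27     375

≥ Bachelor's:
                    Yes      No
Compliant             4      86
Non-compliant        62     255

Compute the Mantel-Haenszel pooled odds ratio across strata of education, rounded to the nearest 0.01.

0.44

OR_MH = Σ(aᵢdᵢ/nᵢ) / Σ(bᵢcᵢ/nᵢ), where nᵢ is the stratum total.
Stratum 1 (≤ High school): n = 462; a·d/n = 105·73/462 = 16.5909; b·c/n = 209·75/462 = 33.9286
Stratum 2 (Some college): n = 473; a·d/n = 4·375/473 = 3.1712; b·c/n = 67·27/473 = 3.8245
Stratum 3 (≥ Bachelor's): n = 407; a·d/n = 4·255/407 = 2.5061; b·c/n = 86·62/407 = 13.1007
OR_MH = (16.5909 + 3.1712 + 2.5061) / (33.9286 + 3.8245 + 13.1007) = 22.2683 / 50.8538 = 0.43789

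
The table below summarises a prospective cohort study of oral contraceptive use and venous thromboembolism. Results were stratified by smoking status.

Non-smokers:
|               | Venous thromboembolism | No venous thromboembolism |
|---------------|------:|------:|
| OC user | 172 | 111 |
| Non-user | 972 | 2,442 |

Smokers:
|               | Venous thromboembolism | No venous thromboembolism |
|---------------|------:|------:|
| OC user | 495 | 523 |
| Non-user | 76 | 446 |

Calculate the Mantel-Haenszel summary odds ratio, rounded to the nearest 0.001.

4.673

OR_MH = Σ(aᵢdᵢ/nᵢ) / Σ(bᵢcᵢ/nᵢ), where nᵢ is the stratum total.
Stratum 1 (Non-smokers): n = 3697; a·d/n = 172·2442/3697 = 113.6121; b·c/n = 111·972/3697 = 29.1837
Stratum 2 (Smokers): n = 1540; a·d/n = 495·446/1540 = 143.3571; b·c/n = 523·76/1540 = 25.8104
OR_MH = (113.6121 + 143.3571) / (29.1837 + 25.8104) = 256.9693 / 54.9941 = 4.67267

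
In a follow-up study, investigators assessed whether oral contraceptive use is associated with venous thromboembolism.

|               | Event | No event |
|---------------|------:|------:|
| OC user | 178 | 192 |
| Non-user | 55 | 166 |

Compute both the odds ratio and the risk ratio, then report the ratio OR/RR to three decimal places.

1.447

Cells: a = 178, b = 192, c = 55, d = 166.
OR = (178·166)/(192·55) = 29548/10560 = 2.79811
Risk in exposed = 178/370 = 0.48108; risk in unexposed = 55/221 = 0.24887; RR = 1.93307
OR/RR = 2.79811 / 1.93307 = 1.44749
The outcome is not rare, so the OR lies further from 1 than the RR.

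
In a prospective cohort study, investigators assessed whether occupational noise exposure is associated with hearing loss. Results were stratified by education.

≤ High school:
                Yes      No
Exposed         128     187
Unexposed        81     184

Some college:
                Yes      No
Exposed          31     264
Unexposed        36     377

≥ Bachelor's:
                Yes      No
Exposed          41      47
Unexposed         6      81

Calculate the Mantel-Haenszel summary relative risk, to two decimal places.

1.56

RR_MH = Σ(aᵢ·n₀ᵢ/nᵢ) / Σ(cᵢ·n₁ᵢ/nᵢ), with n₁ᵢ = aᵢ+bᵢ (exposed), n₀ᵢ = cᵢ+dᵢ (unexposed), nᵢ = n₁ᵢ+n₀ᵢ.
Stratum 1 (≤ High school): n₁ = 315, n₀ = 265, n = 580; a·n₀/n = 128·265/580 = 58.4828; c·n₁/n = 81·315/580 = 43.9914
Stratum 2 (Some college): n₁ = 295, n₀ = 413, n = 708; a·n₀/n = 31·413/708 = 18.0833; c·n₁/n = 36·295/708 = 15.0000
Stratum 3 (≥ Bachelor's): n₁ = 88, n₀ = 87, n = 175; a·n₀/n = 41·87/175 = 20.3829; c·n₁/n = 6·88/175 = 3.0171
RR_MH = (58.4828 + 18.0833 + 20.3829) / (43.9914 + 15.0000 + 3.0171) = 96.9489 / 62.0085 = 1.56348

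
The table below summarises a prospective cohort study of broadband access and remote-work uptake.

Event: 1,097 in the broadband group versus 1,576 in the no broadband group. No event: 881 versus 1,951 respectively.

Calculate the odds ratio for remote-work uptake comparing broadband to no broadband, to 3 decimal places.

From the description: a = 1097, b = 881, c = 1576, d = 1951.
OR = (a·d)/(b·c) = (1097 × 1951) / (881 × 1576) = 2140247 / 1388456 = 1.54146
The odds of remote-work uptake are about 1.54 times as high in the broadband group.

1.541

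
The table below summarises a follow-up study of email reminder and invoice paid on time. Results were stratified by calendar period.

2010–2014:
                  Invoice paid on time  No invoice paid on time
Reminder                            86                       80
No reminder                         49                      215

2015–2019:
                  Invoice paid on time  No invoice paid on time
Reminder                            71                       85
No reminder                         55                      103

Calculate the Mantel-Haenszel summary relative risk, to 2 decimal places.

RR_MH = Σ(aᵢ·n₀ᵢ/nᵢ) / Σ(cᵢ·n₁ᵢ/nᵢ), with n₁ᵢ = aᵢ+bᵢ (exposed), n₀ᵢ = cᵢ+dᵢ (unexposed), nᵢ = n₁ᵢ+n₀ᵢ.
Stratum 1 (2010–2014): n₁ = 166, n₀ = 264, n = 430; a·n₀/n = 86·264/430 = 52.8000; c·n₁/n = 49·166/430 = 18.9163
Stratum 2 (2015–2019): n₁ = 156, n₀ = 158, n = 314; a·n₀/n = 71·158/314 = 35.7261; c·n₁/n = 55·156/314 = 27.3248
RR_MH = (52.8000 + 35.7261) / (18.9163 + 27.3248) = 88.5261 / 46.2411 = 1.91445

1.91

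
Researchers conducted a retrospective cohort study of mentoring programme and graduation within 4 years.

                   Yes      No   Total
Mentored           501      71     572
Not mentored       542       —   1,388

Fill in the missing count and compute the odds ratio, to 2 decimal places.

11.01

The missing cell is in the unexposed row: 1388 − 542 = 846.
So a = 501, b = 71, c = 542, d = 846.
OR = (a·d)/(b·c) = (501 × 846) / (71 × 542) = 423846 / 38482 = 11.01414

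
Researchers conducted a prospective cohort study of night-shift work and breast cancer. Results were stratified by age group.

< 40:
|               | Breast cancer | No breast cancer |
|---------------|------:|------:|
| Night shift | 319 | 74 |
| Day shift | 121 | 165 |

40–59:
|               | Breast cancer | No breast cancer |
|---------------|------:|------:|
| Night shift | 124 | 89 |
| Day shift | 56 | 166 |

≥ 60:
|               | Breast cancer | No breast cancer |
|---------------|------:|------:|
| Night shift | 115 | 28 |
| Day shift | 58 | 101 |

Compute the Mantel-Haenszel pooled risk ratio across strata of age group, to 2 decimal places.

2.07

RR_MH = Σ(aᵢ·n₀ᵢ/nᵢ) / Σ(cᵢ·n₁ᵢ/nᵢ), with n₁ᵢ = aᵢ+bᵢ (exposed), n₀ᵢ = cᵢ+dᵢ (unexposed), nᵢ = n₁ᵢ+n₀ᵢ.
Stratum 1 (< 40): n₁ = 393, n₀ = 286, n = 679; a·n₀/n = 319·286/679 = 134.3652; c·n₁/n = 121·393/679 = 70.0339
Stratum 2 (40–59): n₁ = 213, n₀ = 222, n = 435; a·n₀/n = 124·222/435 = 63.2828; c·n₁/n = 56·213/435 = 27.4207
Stratum 3 (≥ 60): n₁ = 143, n₀ = 159, n = 302; a·n₀/n = 115·159/302 = 60.5464; c·n₁/n = 58·143/302 = 27.4636
RR_MH = (134.3652 + 63.2828 + 60.5464) / (70.0339 + 27.4207 + 27.4636) = 258.1944 / 124.9181 = 2.06691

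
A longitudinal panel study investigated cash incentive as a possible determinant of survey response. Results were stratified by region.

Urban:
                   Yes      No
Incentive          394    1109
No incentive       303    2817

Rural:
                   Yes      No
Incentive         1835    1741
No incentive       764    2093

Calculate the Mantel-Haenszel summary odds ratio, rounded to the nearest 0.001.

2.996

OR_MH = Σ(aᵢdᵢ/nᵢ) / Σ(bᵢcᵢ/nᵢ), where nᵢ is the stratum total.
Stratum 1 (Urban): n = 4623; a·d/n = 394·2817/4623 = 240.0818; b·c/n = 1109·303/4623 = 72.6859
Stratum 2 (Rural): n = 6433; a·d/n = 1835·2093/6433 = 597.0239; b·c/n = 1741·764/6433 = 206.7657
OR_MH = (240.0818 + 597.0239) / (72.6859 + 206.7657) = 837.1057 / 279.4517 = 2.99553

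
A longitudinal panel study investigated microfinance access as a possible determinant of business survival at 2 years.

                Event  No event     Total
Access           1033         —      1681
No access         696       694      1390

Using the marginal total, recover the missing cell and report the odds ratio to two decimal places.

1.59

The missing cell is in the exposed row: 1681 − 1033 = 648.
So a = 1033, b = 648, c = 696, d = 694.
OR = (a·d)/(b·c) = (1033 × 694) / (648 × 696) = 716902 / 451008 = 1.58955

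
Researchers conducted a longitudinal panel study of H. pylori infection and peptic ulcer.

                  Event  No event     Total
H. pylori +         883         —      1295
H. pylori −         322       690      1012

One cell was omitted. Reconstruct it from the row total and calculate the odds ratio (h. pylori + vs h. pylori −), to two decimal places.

4.59

The missing cell is in the exposed row: 1295 − 883 = 412.
So a = 883, b = 412, c = 322, d = 690.
OR = (a·d)/(b·c) = (883 × 690) / (412 × 322) = 609270 / 132664 = 4.59258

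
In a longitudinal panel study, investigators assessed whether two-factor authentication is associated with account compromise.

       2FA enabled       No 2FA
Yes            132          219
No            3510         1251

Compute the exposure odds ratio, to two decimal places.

0.21

Reading the table with exposure as columns: a = 132 (2FA enabled, case), b = 3510 (2FA enabled, non-case), c = 219 (No 2FA, case), d = 1251.
OR = (a·d)/(b·c) = (132 × 1251) / (3510 × 219) = 165132 / 768690 = 0.21482
Exposure is associated with lower odds of account compromise (OR = 0.21 < 1).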